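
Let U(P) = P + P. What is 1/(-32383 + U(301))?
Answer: -1/31781 ≈ -3.1465e-5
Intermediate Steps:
U(P) = 2*P
1/(-32383 + U(301)) = 1/(-32383 + 2*301) = 1/(-32383 + 602) = 1/(-31781) = -1/31781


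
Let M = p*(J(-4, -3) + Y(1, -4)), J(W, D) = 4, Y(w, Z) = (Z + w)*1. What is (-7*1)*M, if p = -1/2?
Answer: 7/2 ≈ 3.5000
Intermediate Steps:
Y(w, Z) = Z + w
p = -1/2 (p = -1*1/2 = -1/2 ≈ -0.50000)
M = -1/2 (M = -(4 + (-4 + 1))/2 = -(4 - 3)/2 = -1/2*1 = -1/2 ≈ -0.50000)
(-7*1)*M = -7*1*(-1/2) = -7*(-1/2) = 7/2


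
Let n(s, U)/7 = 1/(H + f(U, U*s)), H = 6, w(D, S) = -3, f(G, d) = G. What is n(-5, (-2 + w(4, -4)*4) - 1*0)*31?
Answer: -217/8 ≈ -27.125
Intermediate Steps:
n(s, U) = 7/(6 + U)
n(-5, (-2 + w(4, -4)*4) - 1*0)*31 = (7/(6 + ((-2 - 3*4) - 1*0)))*31 = (7/(6 + ((-2 - 12) + 0)))*31 = (7/(6 + (-14 + 0)))*31 = (7/(6 - 14))*31 = (7/(-8))*31 = (7*(-⅛))*31 = -7/8*31 = -217/8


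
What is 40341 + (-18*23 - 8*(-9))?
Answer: 39999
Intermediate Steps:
40341 + (-18*23 - 8*(-9)) = 40341 + (-414 + 72) = 40341 - 342 = 39999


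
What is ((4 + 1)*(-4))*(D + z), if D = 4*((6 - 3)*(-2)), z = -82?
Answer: 2120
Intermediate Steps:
D = -24 (D = 4*(3*(-2)) = 4*(-6) = -24)
((4 + 1)*(-4))*(D + z) = ((4 + 1)*(-4))*(-24 - 82) = (5*(-4))*(-106) = -20*(-106) = 2120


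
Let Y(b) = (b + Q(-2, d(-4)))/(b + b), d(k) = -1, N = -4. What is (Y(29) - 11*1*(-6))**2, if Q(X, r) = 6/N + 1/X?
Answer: 14861025/3364 ≈ 4417.7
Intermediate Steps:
Q(X, r) = -3/2 + 1/X (Q(X, r) = 6/(-4) + 1/X = 6*(-1/4) + 1/X = -3/2 + 1/X)
Y(b) = (-2 + b)/(2*b) (Y(b) = (b + (-3/2 + 1/(-2)))/(b + b) = (b + (-3/2 - 1/2))/((2*b)) = (b - 2)*(1/(2*b)) = (-2 + b)*(1/(2*b)) = (-2 + b)/(2*b))
(Y(29) - 11*1*(-6))**2 = ((1/2)*(-2 + 29)/29 - 11*1*(-6))**2 = ((1/2)*(1/29)*27 - 11*(-6))**2 = (27/58 + 66)**2 = (3855/58)**2 = 14861025/3364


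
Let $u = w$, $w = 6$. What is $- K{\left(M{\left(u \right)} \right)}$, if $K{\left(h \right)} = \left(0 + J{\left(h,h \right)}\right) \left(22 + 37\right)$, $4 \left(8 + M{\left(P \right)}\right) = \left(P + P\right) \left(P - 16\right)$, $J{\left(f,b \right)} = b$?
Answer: $2242$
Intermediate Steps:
$u = 6$
$M{\left(P \right)} = -8 + \frac{P \left(-16 + P\right)}{2}$ ($M{\left(P \right)} = -8 + \frac{\left(P + P\right) \left(P - 16\right)}{4} = -8 + \frac{2 P \left(-16 + P\right)}{4} = -8 + \frac{P \left(-16 + P\right)}{2}$)
$K{\left(h \right)} = 59 h$ ($K{\left(h \right)} = \left(0 + h\right) \left(22 + 37\right) = h 59 = 59 h$)
$- K{\left(M{\left(u \right)} \right)} = - 59 \left(-8 + \frac{6^{2}}{2} - 48\right) = - 59 \left(-8 + \frac{1}{2} \cdot 36 - 48\right) = - 59 \left(-8 + 18 - 48\right) = - 59 \left(-38\right) = \left(-1\right) \left(-2242\right) = 2242$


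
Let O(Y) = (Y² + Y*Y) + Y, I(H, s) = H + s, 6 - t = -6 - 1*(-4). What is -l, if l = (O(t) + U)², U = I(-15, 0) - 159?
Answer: -1444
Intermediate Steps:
t = 8 (t = 6 - (-6 - 1*(-4)) = 6 - (-6 + 4) = 6 - 1*(-2) = 6 + 2 = 8)
O(Y) = Y + 2*Y² (O(Y) = (Y² + Y²) + Y = 2*Y² + Y = Y + 2*Y²)
U = -174 (U = (-15 + 0) - 159 = -15 - 159 = -174)
l = 1444 (l = (8*(1 + 2*8) - 174)² = (8*(1 + 16) - 174)² = (8*17 - 174)² = (136 - 174)² = (-38)² = 1444)
-l = -1*1444 = -1444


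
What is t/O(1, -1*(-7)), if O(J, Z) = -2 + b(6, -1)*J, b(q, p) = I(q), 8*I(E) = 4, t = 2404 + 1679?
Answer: -2722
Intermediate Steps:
t = 4083
I(E) = 1/2 (I(E) = (1/8)*4 = 1/2)
b(q, p) = 1/2
O(J, Z) = -2 + J/2
t/O(1, -1*(-7)) = 4083/(-2 + (1/2)*1) = 4083/(-2 + 1/2) = 4083/(-3/2) = 4083*(-2/3) = -2722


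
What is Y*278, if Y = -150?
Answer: -41700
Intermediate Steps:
Y*278 = -150*278 = -41700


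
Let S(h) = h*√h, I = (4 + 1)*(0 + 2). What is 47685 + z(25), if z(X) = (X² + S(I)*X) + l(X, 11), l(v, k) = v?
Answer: 48335 + 250*√10 ≈ 49126.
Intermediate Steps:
I = 10 (I = 5*2 = 10)
S(h) = h^(3/2)
z(X) = X + X² + 10*X*√10 (z(X) = (X² + 10^(3/2)*X) + X = (X² + (10*√10)*X) + X = (X² + 10*X*√10) + X = X + X² + 10*X*√10)
47685 + z(25) = 47685 + 25*(1 + 25 + 10*√10) = 47685 + 25*(26 + 10*√10) = 47685 + (650 + 250*√10) = 48335 + 250*√10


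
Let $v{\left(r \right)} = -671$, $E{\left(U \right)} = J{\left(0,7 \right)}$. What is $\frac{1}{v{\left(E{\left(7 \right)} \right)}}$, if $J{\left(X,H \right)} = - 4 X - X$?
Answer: $- \frac{1}{671} \approx -0.0014903$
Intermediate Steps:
$J{\left(X,H \right)} = - 5 X$
$E{\left(U \right)} = 0$ ($E{\left(U \right)} = \left(-5\right) 0 = 0$)
$\frac{1}{v{\left(E{\left(7 \right)} \right)}} = \frac{1}{-671} = - \frac{1}{671}$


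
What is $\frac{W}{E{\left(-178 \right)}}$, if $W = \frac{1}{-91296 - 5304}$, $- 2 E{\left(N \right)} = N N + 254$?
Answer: $\frac{1}{1542605400} \approx 6.4825 \cdot 10^{-10}$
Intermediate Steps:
$E{\left(N \right)} = -127 - \frac{N^{2}}{2}$ ($E{\left(N \right)} = - \frac{N N + 254}{2} = - \frac{N^{2} + 254}{2} = - \frac{254 + N^{2}}{2} = -127 - \frac{N^{2}}{2}$)
$W = - \frac{1}{96600}$ ($W = \frac{1}{-96600} = - \frac{1}{96600} \approx -1.0352 \cdot 10^{-5}$)
$\frac{W}{E{\left(-178 \right)}} = - \frac{1}{96600 \left(-127 - \frac{\left(-178\right)^{2}}{2}\right)} = - \frac{1}{96600 \left(-127 - 15842\right)} = - \frac{1}{96600 \left(-15969\right)} = \left(- \frac{1}{96600}\right) \left(- \frac{1}{15969}\right) = \frac{1}{1542605400}$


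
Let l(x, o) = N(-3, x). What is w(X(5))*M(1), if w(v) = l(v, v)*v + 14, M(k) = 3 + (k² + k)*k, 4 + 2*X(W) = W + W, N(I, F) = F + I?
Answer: 70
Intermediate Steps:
l(x, o) = -3 + x (l(x, o) = x - 3 = -3 + x)
X(W) = -2 + W (X(W) = -2 + (W + W)/2 = -2 + (2*W)/2 = -2 + W)
M(k) = 3 + k*(k + k²) (M(k) = 3 + (k + k²)*k = 3 + k*(k + k²))
w(v) = 14 + v*(-3 + v) (w(v) = (-3 + v)*v + 14 = v*(-3 + v) + 14 = 14 + v*(-3 + v))
w(X(5))*M(1) = (14 + (-2 + 5)*(-3 + (-2 + 5)))*(3 + 1² + 1³) = (14 + 3*(-3 + 3))*(3 + 1 + 1) = (14 + 3*0)*5 = (14 + 0)*5 = 14*5 = 70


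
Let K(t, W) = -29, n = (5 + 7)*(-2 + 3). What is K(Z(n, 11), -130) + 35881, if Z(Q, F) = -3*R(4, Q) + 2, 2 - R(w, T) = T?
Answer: 35852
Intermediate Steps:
R(w, T) = 2 - T
n = 12 (n = 12*1 = 12)
Z(Q, F) = -4 + 3*Q (Z(Q, F) = -3*(2 - Q) + 2 = (-6 + 3*Q) + 2 = -4 + 3*Q)
K(Z(n, 11), -130) + 35881 = -29 + 35881 = 35852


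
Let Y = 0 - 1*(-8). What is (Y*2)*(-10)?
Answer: -160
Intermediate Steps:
Y = 8 (Y = 0 + 8 = 8)
(Y*2)*(-10) = (8*2)*(-10) = 16*(-10) = -160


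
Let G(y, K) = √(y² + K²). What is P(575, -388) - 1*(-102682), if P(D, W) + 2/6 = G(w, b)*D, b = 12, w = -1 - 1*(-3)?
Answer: 308045/3 + 1150*√37 ≈ 1.0968e+5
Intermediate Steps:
w = 2 (w = -1 + 3 = 2)
G(y, K) = √(K² + y²)
P(D, W) = -⅓ + 2*D*√37 (P(D, W) = -⅓ + √(12² + 2²)*D = -⅓ + √(144 + 4)*D = -⅓ + √148*D = -⅓ + (2*√37)*D = -⅓ + 2*D*√37)
P(575, -388) - 1*(-102682) = (-⅓ + 2*575*√37) - 1*(-102682) = (-⅓ + 1150*√37) + 102682 = 308045/3 + 1150*√37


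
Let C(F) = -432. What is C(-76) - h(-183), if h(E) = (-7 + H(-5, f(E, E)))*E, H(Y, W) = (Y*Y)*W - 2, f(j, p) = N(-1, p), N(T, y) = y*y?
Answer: 153210096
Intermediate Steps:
N(T, y) = y²
f(j, p) = p²
H(Y, W) = -2 + W*Y² (H(Y, W) = Y²*W - 2 = W*Y² - 2 = -2 + W*Y²)
h(E) = E*(-9 + 25*E²) (h(E) = (-7 + (-2 + E²*(-5)²))*E = (-7 + (-2 + E²*25))*E = (-7 + (-2 + 25*E²))*E = (-9 + 25*E²)*E = E*(-9 + 25*E²))
C(-76) - h(-183) = -432 - (-183)*(-9 + 25*(-183)²) = -432 - (-183)*(-9 + 25*33489) = -432 - (-183)*(-9 + 837225) = -432 - (-183)*837216 = -432 - 1*(-153210528) = -432 + 153210528 = 153210096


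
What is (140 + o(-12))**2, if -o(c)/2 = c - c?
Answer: 19600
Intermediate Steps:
o(c) = 0 (o(c) = -2*(c - c) = -2*0 = 0)
(140 + o(-12))**2 = (140 + 0)**2 = 140**2 = 19600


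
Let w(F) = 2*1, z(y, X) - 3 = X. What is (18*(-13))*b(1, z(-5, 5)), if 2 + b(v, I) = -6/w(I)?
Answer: 1170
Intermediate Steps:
z(y, X) = 3 + X
w(F) = 2
b(v, I) = -5 (b(v, I) = -2 - 6/2 = -2 - 6*½ = -2 - 3 = -5)
(18*(-13))*b(1, z(-5, 5)) = (18*(-13))*(-5) = -234*(-5) = 1170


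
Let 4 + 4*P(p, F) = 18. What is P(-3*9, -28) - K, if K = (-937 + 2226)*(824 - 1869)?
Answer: 2694017/2 ≈ 1.3470e+6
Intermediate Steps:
P(p, F) = 7/2 (P(p, F) = -1 + (1/4)*18 = -1 + 9/2 = 7/2)
K = -1347005 (K = 1289*(-1045) = -1347005)
P(-3*9, -28) - K = 7/2 - 1*(-1347005) = 7/2 + 1347005 = 2694017/2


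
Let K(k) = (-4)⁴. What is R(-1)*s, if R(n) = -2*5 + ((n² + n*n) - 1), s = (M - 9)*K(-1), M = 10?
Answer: -2304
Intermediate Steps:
K(k) = 256
s = 256 (s = (10 - 9)*256 = 1*256 = 256)
R(n) = -11 + 2*n² (R(n) = -10 + ((n² + n²) - 1) = -10 + (2*n² - 1) = -10 + (-1 + 2*n²) = -11 + 2*n²)
R(-1)*s = (-11 + 2*(-1)²)*256 = (-11 + 2*1)*256 = (-11 + 2)*256 = -9*256 = -2304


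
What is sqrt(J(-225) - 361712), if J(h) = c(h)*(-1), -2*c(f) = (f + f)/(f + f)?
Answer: I*sqrt(1446846)/2 ≈ 601.42*I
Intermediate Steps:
c(f) = -1/2 (c(f) = -(f + f)/(2*(f + f)) = -2*f/(2*(2*f)) = -2*f*1/(2*f)/2 = -1/2*1 = -1/2)
J(h) = 1/2 (J(h) = -1/2*(-1) = 1/2)
sqrt(J(-225) - 361712) = sqrt(1/2 - 361712) = sqrt(-723423/2) = I*sqrt(1446846)/2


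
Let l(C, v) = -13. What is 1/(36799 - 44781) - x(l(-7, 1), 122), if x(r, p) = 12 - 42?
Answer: 239459/7982 ≈ 30.000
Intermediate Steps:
x(r, p) = -30
1/(36799 - 44781) - x(l(-7, 1), 122) = 1/(36799 - 44781) - 1*(-30) = 1/(-7982) + 30 = -1/7982 + 30 = 239459/7982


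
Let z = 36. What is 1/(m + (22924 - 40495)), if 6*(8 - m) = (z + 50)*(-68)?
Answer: -3/49765 ≈ -6.0283e-5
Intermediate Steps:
m = 2948/3 (m = 8 - (36 + 50)*(-68)/6 = 8 - 43*(-68)/3 = 8 - 1/6*(-5848) = 8 + 2924/3 = 2948/3 ≈ 982.67)
1/(m + (22924 - 40495)) = 1/(2948/3 + (22924 - 40495)) = 1/(2948/3 - 17571) = 1/(-49765/3) = -3/49765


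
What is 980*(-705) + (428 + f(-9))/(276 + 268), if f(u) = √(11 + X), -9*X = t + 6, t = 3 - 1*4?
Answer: -93962293/136 + √94/1632 ≈ -6.9090e+5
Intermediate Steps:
t = -1 (t = 3 - 4 = -1)
X = -5/9 (X = -(-1 + 6)/9 = -⅑*5 = -5/9 ≈ -0.55556)
f(u) = √94/3 (f(u) = √(11 - 5/9) = √(94/9) = √94/3)
980*(-705) + (428 + f(-9))/(276 + 268) = 980*(-705) + (428 + √94/3)/(276 + 268) = -690900 + (428 + √94/3)/544 = -690900 + (428 + √94/3)*(1/544) = -690900 + (107/136 + √94/1632) = -93962293/136 + √94/1632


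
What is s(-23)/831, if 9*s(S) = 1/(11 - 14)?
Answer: -1/22437 ≈ -4.4569e-5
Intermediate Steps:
s(S) = -1/27 (s(S) = 1/(9*(11 - 14)) = (1/9)/(-3) = (1/9)*(-1/3) = -1/27)
s(-23)/831 = -1/27/831 = -1/27*1/831 = -1/22437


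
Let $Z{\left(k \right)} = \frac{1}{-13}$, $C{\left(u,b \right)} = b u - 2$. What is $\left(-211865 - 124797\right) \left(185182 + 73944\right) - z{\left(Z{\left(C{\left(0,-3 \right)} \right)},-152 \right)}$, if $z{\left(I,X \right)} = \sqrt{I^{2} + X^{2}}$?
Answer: $-87237877412 - \frac{\sqrt{3904577}}{13} \approx -8.7238 \cdot 10^{10}$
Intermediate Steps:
$C{\left(u,b \right)} = -2 + b u$
$Z{\left(k \right)} = - \frac{1}{13}$
$\left(-211865 - 124797\right) \left(185182 + 73944\right) - z{\left(Z{\left(C{\left(0,-3 \right)} \right)},-152 \right)} = \left(-211865 - 124797\right) \left(185182 + 73944\right) - \sqrt{\left(- \frac{1}{13}\right)^{2} + \left(-152\right)^{2}} = \left(-336662\right) 259126 - \sqrt{\frac{1}{169} + 23104} = -87237877412 - \sqrt{\frac{3904577}{169}} = -87237877412 - \frac{\sqrt{3904577}}{13}$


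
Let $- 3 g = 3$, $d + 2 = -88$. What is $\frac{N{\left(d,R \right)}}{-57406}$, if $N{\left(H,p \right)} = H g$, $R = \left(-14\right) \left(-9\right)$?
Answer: $- \frac{45}{28703} \approx -0.0015678$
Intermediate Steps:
$d = -90$ ($d = -2 - 88 = -90$)
$R = 126$
$g = -1$ ($g = \left(- \frac{1}{3}\right) 3 = -1$)
$N{\left(H,p \right)} = - H$ ($N{\left(H,p \right)} = H \left(-1\right) = - H$)
$\frac{N{\left(d,R \right)}}{-57406} = \frac{\left(-1\right) \left(-90\right)}{-57406} = 90 \left(- \frac{1}{57406}\right) = - \frac{45}{28703}$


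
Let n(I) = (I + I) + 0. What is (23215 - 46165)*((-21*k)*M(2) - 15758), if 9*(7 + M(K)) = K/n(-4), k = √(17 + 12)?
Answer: 361646100 - 6774075*√29/2 ≈ 3.4341e+8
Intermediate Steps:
n(I) = 2*I (n(I) = 2*I + 0 = 2*I)
k = √29 ≈ 5.3852
M(K) = -7 - K/72 (M(K) = -7 + (K/((2*(-4))))/9 = -7 + (K/(-8))/9 = -7 + (K*(-⅛))/9 = -7 + (-K/8)/9 = -7 - K/72)
(23215 - 46165)*((-21*k)*M(2) - 15758) = (23215 - 46165)*((-21*√29)*(-7 - 1/72*2) - 15758) = -22950*((-21*√29)*(-7 - 1/36) - 15758) = -22950*(-21*√29*(-253/36) - 15758) = -22950*(1771*√29/12 - 15758) = -22950*(-15758 + 1771*√29/12) = 361646100 - 6774075*√29/2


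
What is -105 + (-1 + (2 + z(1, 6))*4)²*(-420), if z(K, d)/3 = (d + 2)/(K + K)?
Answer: -1270605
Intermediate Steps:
z(K, d) = 3*(2 + d)/(2*K) (z(K, d) = 3*((d + 2)/(K + K)) = 3*((2 + d)/((2*K))) = 3*((2 + d)*(1/(2*K))) = 3*((2 + d)/(2*K)) = 3*(2 + d)/(2*K))
-105 + (-1 + (2 + z(1, 6))*4)²*(-420) = -105 + (-1 + (2 + (3/2)*(2 + 6)/1)*4)²*(-420) = -105 + (-1 + (2 + (3/2)*1*8)*4)²*(-420) = -105 + (-1 + (2 + 12)*4)²*(-420) = -105 + (-1 + 14*4)²*(-420) = -105 + (-1 + 56)²*(-420) = -105 + 55²*(-420) = -105 + 3025*(-420) = -105 - 1270500 = -1270605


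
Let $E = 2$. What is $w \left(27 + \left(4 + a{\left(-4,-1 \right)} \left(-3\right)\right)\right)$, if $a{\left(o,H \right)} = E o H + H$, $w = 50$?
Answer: $500$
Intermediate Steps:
$a{\left(o,H \right)} = H + 2 H o$ ($a{\left(o,H \right)} = 2 o H + H = 2 H o + H = H + 2 H o$)
$w \left(27 + \left(4 + a{\left(-4,-1 \right)} \left(-3\right)\right)\right) = 50 \left(27 + \left(4 + - (1 + 2 \left(-4\right)) \left(-3\right)\right)\right) = 50 \left(27 + \left(4 + - (1 - 8) \left(-3\right)\right)\right) = 50 \left(27 + \left(4 + \left(-1\right) \left(-7\right) \left(-3\right)\right)\right) = 50 \left(27 + \left(4 + 7 \left(-3\right)\right)\right) = 50 \left(27 + \left(4 - 21\right)\right) = 50 \left(27 - 17\right) = 50 \cdot 10 = 500$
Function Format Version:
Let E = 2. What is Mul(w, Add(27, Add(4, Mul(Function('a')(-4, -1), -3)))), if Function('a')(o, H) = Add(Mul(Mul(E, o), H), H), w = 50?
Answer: 500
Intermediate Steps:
Function('a')(o, H) = Add(H, Mul(2, H, o)) (Function('a')(o, H) = Add(Mul(Mul(2, o), H), H) = Add(Mul(2, H, o), H) = Add(H, Mul(2, H, o)))
Mul(w, Add(27, Add(4, Mul(Function('a')(-4, -1), -3)))) = Mul(50, Add(27, Add(4, Mul(Mul(-1, Add(1, Mul(2, -4))), -3)))) = Mul(50, Add(27, Add(4, Mul(Mul(-1, Add(1, -8)), -3)))) = Mul(50, Add(27, Add(4, Mul(Mul(-1, -7), -3)))) = Mul(50, Add(27, Add(4, Mul(7, -3)))) = Mul(50, Add(27, Add(4, -21))) = Mul(50, Add(27, -17)) = Mul(50, 10) = 500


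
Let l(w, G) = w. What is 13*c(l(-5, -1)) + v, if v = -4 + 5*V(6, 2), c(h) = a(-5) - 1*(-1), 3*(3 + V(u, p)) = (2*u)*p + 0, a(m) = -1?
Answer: 21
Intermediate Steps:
V(u, p) = -3 + 2*p*u/3 (V(u, p) = -3 + ((2*u)*p + 0)/3 = -3 + (2*p*u + 0)/3 = -3 + (2*p*u)/3 = -3 + 2*p*u/3)
c(h) = 0 (c(h) = -1 - 1*(-1) = -1 + 1 = 0)
v = 21 (v = -4 + 5*(-3 + (2/3)*2*6) = -4 + 5*(-3 + 8) = -4 + 5*5 = -4 + 25 = 21)
13*c(l(-5, -1)) + v = 13*0 + 21 = 0 + 21 = 21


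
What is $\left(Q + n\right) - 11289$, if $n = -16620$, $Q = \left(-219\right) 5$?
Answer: $-29004$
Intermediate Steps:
$Q = -1095$
$\left(Q + n\right) - 11289 = \left(-1095 - 16620\right) - 11289 = -17715 - 11289 = -29004$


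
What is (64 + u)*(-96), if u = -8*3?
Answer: -3840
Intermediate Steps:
u = -24
(64 + u)*(-96) = (64 - 24)*(-96) = 40*(-96) = -3840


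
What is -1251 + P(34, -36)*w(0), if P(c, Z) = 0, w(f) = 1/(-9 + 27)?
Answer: -1251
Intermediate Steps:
w(f) = 1/18
-1251 + P(34, -36)*w(0) = -1251 + 0*(1/18) = -1251 + 0 = -1251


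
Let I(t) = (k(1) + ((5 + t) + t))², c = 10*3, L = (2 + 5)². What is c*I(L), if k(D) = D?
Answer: 324480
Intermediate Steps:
L = 49 (L = 7² = 49)
c = 30
I(t) = (6 + 2*t)² (I(t) = (1 + ((5 + t) + t))² = (1 + (5 + 2*t))² = (6 + 2*t)²)
c*I(L) = 30*(4*(3 + 49)²) = 30*(4*52²) = 30*(4*2704) = 30*10816 = 324480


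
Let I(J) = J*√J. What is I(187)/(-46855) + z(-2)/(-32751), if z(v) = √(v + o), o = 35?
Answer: -187*√187/46855 - √33/32751 ≈ -0.054752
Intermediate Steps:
I(J) = J^(3/2)
z(v) = √(35 + v) (z(v) = √(v + 35) = √(35 + v))
I(187)/(-46855) + z(-2)/(-32751) = 187^(3/2)/(-46855) + √(35 - 2)/(-32751) = (187*√187)*(-1/46855) + √33*(-1/32751) = -187*√187/46855 - √33/32751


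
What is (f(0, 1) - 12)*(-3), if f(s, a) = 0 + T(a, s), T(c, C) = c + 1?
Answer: 30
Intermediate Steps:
T(c, C) = 1 + c
f(s, a) = 1 + a (f(s, a) = 0 + (1 + a) = 1 + a)
(f(0, 1) - 12)*(-3) = ((1 + 1) - 12)*(-3) = (2 - 12)*(-3) = -10*(-3) = 30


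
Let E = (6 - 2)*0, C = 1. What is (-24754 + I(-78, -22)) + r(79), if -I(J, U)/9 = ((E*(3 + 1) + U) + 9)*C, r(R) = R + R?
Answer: -24479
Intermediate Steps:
E = 0 (E = 4*0 = 0)
r(R) = 2*R
I(J, U) = -81 - 9*U (I(J, U) = -9*((0*(3 + 1) + U) + 9) = -9*((0*4 + U) + 9) = -9*((0 + U) + 9) = -9*(U + 9) = -9*(9 + U) = -81 - 9*U)
(-24754 + I(-78, -22)) + r(79) = (-24754 + (-81 - 9*(-22))) + 2*79 = (-24754 + (-81 + 198)) + 158 = (-24754 + 117) + 158 = -24637 + 158 = -24479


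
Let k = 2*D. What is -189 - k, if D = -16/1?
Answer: -157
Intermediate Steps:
D = -16 ≈ -16.000
k = -32 (k = 2*(-16) = -32)
-189 - k = -189 - 1*(-32) = -189 + 32 = -157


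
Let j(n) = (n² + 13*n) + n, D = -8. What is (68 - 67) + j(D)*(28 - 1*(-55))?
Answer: -3983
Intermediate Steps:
j(n) = n² + 14*n
(68 - 67) + j(D)*(28 - 1*(-55)) = (68 - 67) + (-8*(14 - 8))*(28 - 1*(-55)) = 1 + (-8*6)*(28 + 55) = 1 - 48*83 = 1 - 3984 = -3983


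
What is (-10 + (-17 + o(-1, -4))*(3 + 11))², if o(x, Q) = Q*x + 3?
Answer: 22500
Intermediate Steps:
o(x, Q) = 3 + Q*x
(-10 + (-17 + o(-1, -4))*(3 + 11))² = (-10 + (-17 + (3 - 4*(-1)))*(3 + 11))² = (-10 + (-17 + (3 + 4))*14)² = (-10 + (-17 + 7)*14)² = (-10 - 10*14)² = (-10 - 140)² = (-150)² = 22500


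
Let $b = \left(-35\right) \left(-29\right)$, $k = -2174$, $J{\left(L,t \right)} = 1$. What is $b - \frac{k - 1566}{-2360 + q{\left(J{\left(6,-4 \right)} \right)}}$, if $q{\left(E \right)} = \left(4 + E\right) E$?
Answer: $\frac{477317}{471} \approx 1013.4$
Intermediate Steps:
$q{\left(E \right)} = E \left(4 + E\right)$
$b = 1015$
$b - \frac{k - 1566}{-2360 + q{\left(J{\left(6,-4 \right)} \right)}} = 1015 - \frac{-2174 - 1566}{-2360 + 1 \left(4 + 1\right)} = 1015 - - \frac{3740}{-2360 + 1 \cdot 5} = 1015 - - \frac{3740}{-2360 + 5} = 1015 - - \frac{3740}{-2355} = 1015 - \left(-3740\right) \left(- \frac{1}{2355}\right) = 1015 - \frac{748}{471} = \frac{477317}{471}$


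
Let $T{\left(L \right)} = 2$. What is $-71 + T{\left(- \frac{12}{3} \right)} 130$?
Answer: $189$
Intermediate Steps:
$-71 + T{\left(- \frac{12}{3} \right)} 130 = -71 + 2 \cdot 130 = -71 + 260 = 189$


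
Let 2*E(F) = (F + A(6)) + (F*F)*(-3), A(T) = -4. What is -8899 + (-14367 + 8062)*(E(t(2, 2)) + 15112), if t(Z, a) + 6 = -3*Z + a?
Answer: -94300174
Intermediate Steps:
t(Z, a) = -6 + a - 3*Z (t(Z, a) = -6 + (-3*Z + a) = -6 + (a - 3*Z) = -6 + a - 3*Z)
E(F) = -2 + F/2 - 3*F²/2 (E(F) = ((F - 4) + (F*F)*(-3))/2 = ((-4 + F) + F²*(-3))/2 = ((-4 + F) - 3*F²)/2 = (-4 + F - 3*F²)/2 = -2 + F/2 - 3*F²/2)
-8899 + (-14367 + 8062)*(E(t(2, 2)) + 15112) = -8899 + (-14367 + 8062)*((-2 + (-6 + 2 - 3*2)/2 - 3*(-6 + 2 - 3*2)²/2) + 15112) = -8899 - 6305*((-2 + (-6 + 2 - 6)/2 - 3*(-6 + 2 - 6)²/2) + 15112) = -8899 - 6305*((-2 + (½)*(-10) - 3/2*(-10)²) + 15112) = -8899 - 6305*((-2 - 5 - 3/2*100) + 15112) = -8899 - 6305*((-2 - 5 - 150) + 15112) = -8899 - 6305*(-157 + 15112) = -8899 - 6305*14955 = -8899 - 94291275 = -94300174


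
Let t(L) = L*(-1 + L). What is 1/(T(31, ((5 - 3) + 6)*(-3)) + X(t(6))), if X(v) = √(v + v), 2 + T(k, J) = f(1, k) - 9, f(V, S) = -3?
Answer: -7/68 - √15/68 ≈ -0.15990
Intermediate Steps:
T(k, J) = -14 (T(k, J) = -2 + (-3 - 9) = -2 - 12 = -14)
X(v) = √2*√v (X(v) = √(2*v) = √2*√v)
1/(T(31, ((5 - 3) + 6)*(-3)) + X(t(6))) = 1/(-14 + √2*√(6*(-1 + 6))) = 1/(-14 + √2*√(6*5)) = 1/(-14 + √2*√30) = 1/(-14 + 2*√15)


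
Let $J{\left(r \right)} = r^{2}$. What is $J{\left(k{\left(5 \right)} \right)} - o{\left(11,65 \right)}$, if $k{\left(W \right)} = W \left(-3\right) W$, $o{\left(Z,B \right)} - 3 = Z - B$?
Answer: $5676$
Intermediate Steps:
$o{\left(Z,B \right)} = 3 + Z - B$ ($o{\left(Z,B \right)} = 3 - \left(B - Z\right) = 3 + Z - B$)
$k{\left(W \right)} = - 3 W^{2}$ ($k{\left(W \right)} = - 3 W W = - 3 W^{2}$)
$J{\left(k{\left(5 \right)} \right)} - o{\left(11,65 \right)} = \left(- 3 \cdot 5^{2}\right)^{2} - \left(3 + 11 - 65\right) = \left(\left(-3\right) 25\right)^{2} - \left(3 + 11 - 65\right) = \left(-75\right)^{2} - -51 = 5625 + 51 = 5676$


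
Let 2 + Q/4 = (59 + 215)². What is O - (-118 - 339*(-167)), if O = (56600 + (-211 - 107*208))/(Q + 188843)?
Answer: -27633873672/489139 ≈ -56495.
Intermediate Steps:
Q = 300296 (Q = -8 + 4*(59 + 215)² = -8 + 4*274² = -8 + 4*75076 = -8 + 300304 = 300296)
O = 34133/489139 (O = (56600 + (-211 - 107*208))/(300296 + 188843) = (56600 + (-211 - 22256))/489139 = (56600 - 22467)*(1/489139) = 34133*(1/489139) = 34133/489139 ≈ 0.069782)
O - (-118 - 339*(-167)) = 34133/489139 - (-118 - 339*(-167)) = 34133/489139 - (-118 + 56613) = 34133/489139 - 1*56495 = 34133/489139 - 56495 = -27633873672/489139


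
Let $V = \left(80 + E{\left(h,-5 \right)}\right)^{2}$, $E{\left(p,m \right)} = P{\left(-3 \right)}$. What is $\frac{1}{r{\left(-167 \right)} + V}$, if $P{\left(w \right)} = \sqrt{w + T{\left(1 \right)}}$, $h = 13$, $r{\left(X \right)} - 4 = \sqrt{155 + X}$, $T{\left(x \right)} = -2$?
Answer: $- \frac{i}{- 6399 i + 2 \sqrt{3} + 160 \sqrt{5}} \approx 0.00015578 - 8.7939 \cdot 10^{-6} i$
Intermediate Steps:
$r{\left(X \right)} = 4 + \sqrt{155 + X}$
$P{\left(w \right)} = \sqrt{-2 + w}$ ($P{\left(w \right)} = \sqrt{w - 2} = \sqrt{-2 + w}$)
$E{\left(p,m \right)} = i \sqrt{5}$ ($E{\left(p,m \right)} = \sqrt{-2 - 3} = \sqrt{-5} = i \sqrt{5}$)
$V = \left(80 + i \sqrt{5}\right)^{2} \approx 6395.0 + 357.77 i$
$\frac{1}{r{\left(-167 \right)} + V} = \frac{1}{\left(4 + \sqrt{155 - 167}\right) + \left(80 + i \sqrt{5}\right)^{2}} = \frac{1}{\left(4 + \sqrt{-12}\right) + \left(80 + i \sqrt{5}\right)^{2}} = \frac{1}{\left(4 + 2 i \sqrt{3}\right) + \left(80 + i \sqrt{5}\right)^{2}} = \frac{1}{4 + \left(80 + i \sqrt{5}\right)^{2} + 2 i \sqrt{3}}$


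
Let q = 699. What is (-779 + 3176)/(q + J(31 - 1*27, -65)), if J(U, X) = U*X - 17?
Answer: 2397/422 ≈ 5.6801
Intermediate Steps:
J(U, X) = -17 + U*X
(-779 + 3176)/(q + J(31 - 1*27, -65)) = (-779 + 3176)/(699 + (-17 + (31 - 1*27)*(-65))) = 2397/(699 + (-17 + (31 - 27)*(-65))) = 2397/(699 + (-17 + 4*(-65))) = 2397/(699 + (-17 - 260)) = 2397/(699 - 277) = 2397/422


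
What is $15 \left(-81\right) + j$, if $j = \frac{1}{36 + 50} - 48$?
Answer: $- \frac{108617}{86} \approx -1263.0$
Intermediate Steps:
$j = - \frac{4127}{86}$ ($j = \frac{1}{86} - 48 = - \frac{4127}{86} \approx -47.988$)
$15 \left(-81\right) + j = 15 \left(-81\right) - \frac{4127}{86} = -1215 - \frac{4127}{86} = - \frac{108617}{86}$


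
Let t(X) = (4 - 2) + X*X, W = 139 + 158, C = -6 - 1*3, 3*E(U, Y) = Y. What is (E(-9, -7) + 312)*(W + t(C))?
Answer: 353020/3 ≈ 1.1767e+5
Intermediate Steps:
E(U, Y) = Y/3
C = -9 (C = -6 - 3 = -9)
W = 297
t(X) = 2 + X**2
(E(-9, -7) + 312)*(W + t(C)) = ((1/3)*(-7) + 312)*(297 + (2 + (-9)**2)) = (-7/3 + 312)*(297 + (2 + 81)) = 929*(297 + 83)/3 = (929/3)*380 = 353020/3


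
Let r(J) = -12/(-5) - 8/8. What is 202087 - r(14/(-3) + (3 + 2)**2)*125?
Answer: 201912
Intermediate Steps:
r(J) = 7/5 (r(J) = -12*(-1/5) - 8*1/8 = 12/5 - 1 = 7/5)
202087 - r(14/(-3) + (3 + 2)**2)*125 = 202087 - 7*125/5 = 202087 - 1*175 = 202087 - 175 = 201912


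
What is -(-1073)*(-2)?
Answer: -2146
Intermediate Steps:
-(-1073)*(-2) = -29*74 = -2146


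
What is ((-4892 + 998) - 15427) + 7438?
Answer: -11883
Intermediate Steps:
((-4892 + 998) - 15427) + 7438 = (-3894 - 15427) + 7438 = -19321 + 7438 = -11883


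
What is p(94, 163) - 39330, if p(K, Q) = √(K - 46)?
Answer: -39330 + 4*√3 ≈ -39323.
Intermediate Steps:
p(K, Q) = √(-46 + K)
p(94, 163) - 39330 = √(-46 + 94) - 39330 = √48 - 39330 = 4*√3 - 39330 = -39330 + 4*√3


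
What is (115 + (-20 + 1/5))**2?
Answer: 226576/25 ≈ 9063.0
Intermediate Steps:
(115 + (-20 + 1/5))**2 = (115 - 99/5)**2 = (476/5)**2 = 226576/25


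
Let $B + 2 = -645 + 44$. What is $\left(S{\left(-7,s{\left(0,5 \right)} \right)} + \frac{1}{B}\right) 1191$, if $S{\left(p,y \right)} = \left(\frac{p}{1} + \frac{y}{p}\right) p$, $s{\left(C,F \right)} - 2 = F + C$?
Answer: $\frac{13405499}{201} \approx 66694.0$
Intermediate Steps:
$s{\left(C,F \right)} = 2 + C + F$ ($s{\left(C,F \right)} = 2 + \left(F + C\right) = 2 + \left(C + F\right) = 2 + C + F$)
$S{\left(p,y \right)} = p \left(p + \frac{y}{p}\right)$ ($S{\left(p,y \right)} = \left(p 1 + \frac{y}{p}\right) p = \left(p + \frac{y}{p}\right) p = p \left(p + \frac{y}{p}\right)$)
$B = -603$ ($B = -2 + \left(-645 + 44\right) = -2 - 601 = -603$)
$\left(S{\left(-7,s{\left(0,5 \right)} \right)} + \frac{1}{B}\right) 1191 = \left(\left(\left(2 + 0 + 5\right) + \left(-7\right)^{2}\right) + \frac{1}{-603}\right) 1191 = \left(\left(7 + 49\right) - \frac{1}{603}\right) 1191 = \left(56 - \frac{1}{603}\right) 1191 = \frac{33767}{603} \cdot 1191 = \frac{13405499}{201}$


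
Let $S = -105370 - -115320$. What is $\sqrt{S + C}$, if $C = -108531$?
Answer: $i \sqrt{98581} \approx 313.98 i$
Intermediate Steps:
$S = 9950$ ($S = -105370 + 115320 = 9950$)
$\sqrt{S + C} = \sqrt{9950 - 108531} = \sqrt{-98581} = i \sqrt{98581}$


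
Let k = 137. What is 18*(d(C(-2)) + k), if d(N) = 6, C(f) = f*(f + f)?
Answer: 2574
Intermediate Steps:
C(f) = 2*f² (C(f) = f*(2*f) = 2*f²)
18*(d(C(-2)) + k) = 18*(6 + 137) = 18*143 = 2574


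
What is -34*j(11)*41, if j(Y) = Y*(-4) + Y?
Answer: 46002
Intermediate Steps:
j(Y) = -3*Y (j(Y) = -4*Y + Y = -3*Y)
-34*j(11)*41 = -(-102)*11*41 = -34*(-33)*41 = 1122*41 = 46002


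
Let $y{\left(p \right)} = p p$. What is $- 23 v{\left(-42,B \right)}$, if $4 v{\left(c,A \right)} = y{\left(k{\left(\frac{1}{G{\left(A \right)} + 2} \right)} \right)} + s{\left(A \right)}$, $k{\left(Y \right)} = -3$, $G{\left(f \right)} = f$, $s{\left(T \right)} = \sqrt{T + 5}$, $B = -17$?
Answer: $- \frac{207}{4} - \frac{23 i \sqrt{3}}{2} \approx -51.75 - 19.919 i$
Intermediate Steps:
$s{\left(T \right)} = \sqrt{5 + T}$
$y{\left(p \right)} = p^{2}$
$v{\left(c,A \right)} = \frac{9}{4} + \frac{\sqrt{5 + A}}{4}$ ($v{\left(c,A \right)} = \frac{\left(-3\right)^{2} + \sqrt{5 + A}}{4} = \frac{9 + \sqrt{5 + A}}{4} = \frac{9}{4} + \frac{\sqrt{5 + A}}{4}$)
$- 23 v{\left(-42,B \right)} = - 23 \left(\frac{9}{4} + \frac{\sqrt{5 - 17}}{4}\right) = - 23 \left(\frac{9}{4} + \frac{\sqrt{-12}}{4}\right) = - 23 \left(\frac{9}{4} + \frac{2 i \sqrt{3}}{4}\right) = - 23 \left(\frac{9}{4} + \frac{i \sqrt{3}}{2}\right) = - \frac{207}{4} - \frac{23 i \sqrt{3}}{2}$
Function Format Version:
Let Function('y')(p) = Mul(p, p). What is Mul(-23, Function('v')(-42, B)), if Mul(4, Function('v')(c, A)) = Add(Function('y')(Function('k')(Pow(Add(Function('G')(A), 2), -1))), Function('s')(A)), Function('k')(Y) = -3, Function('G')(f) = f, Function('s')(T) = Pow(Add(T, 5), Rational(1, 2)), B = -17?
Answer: Add(Rational(-207, 4), Mul(Rational(-23, 2), I, Pow(3, Rational(1, 2)))) ≈ Add(-51.750, Mul(-19.919, I))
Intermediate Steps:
Function('s')(T) = Pow(Add(5, T), Rational(1, 2))
Function('y')(p) = Pow(p, 2)
Function('v')(c, A) = Add(Rational(9, 4), Mul(Rational(1, 4), Pow(Add(5, A), Rational(1, 2)))) (Function('v')(c, A) = Mul(Rational(1, 4), Add(Pow(-3, 2), Pow(Add(5, A), Rational(1, 2)))) = Mul(Rational(1, 4), Add(9, Pow(Add(5, A), Rational(1, 2)))) = Add(Rational(9, 4), Mul(Rational(1, 4), Pow(Add(5, A), Rational(1, 2)))))
Mul(-23, Function('v')(-42, B)) = Mul(-23, Add(Rational(9, 4), Mul(Rational(1, 4), Pow(Add(5, -17), Rational(1, 2))))) = Mul(-23, Add(Rational(9, 4), Mul(Rational(1, 4), Pow(-12, Rational(1, 2))))) = Mul(-23, Add(Rational(9, 4), Mul(Rational(1, 4), Mul(2, I, Pow(3, Rational(1, 2)))))) = Mul(-23, Add(Rational(9, 4), Mul(Rational(1, 2), I, Pow(3, Rational(1, 2))))) = Add(Rational(-207, 4), Mul(Rational(-23, 2), I, Pow(3, Rational(1, 2))))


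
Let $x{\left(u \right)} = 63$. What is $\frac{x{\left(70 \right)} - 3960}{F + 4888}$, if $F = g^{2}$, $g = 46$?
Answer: $- \frac{3897}{7004} \approx -0.5564$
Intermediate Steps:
$F = 2116$ ($F = 46^{2} = 2116$)
$\frac{x{\left(70 \right)} - 3960}{F + 4888} = \frac{63 - 3960}{2116 + 4888} = - \frac{3897}{7004}$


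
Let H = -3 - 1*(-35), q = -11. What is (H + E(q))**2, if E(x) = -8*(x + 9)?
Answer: 2304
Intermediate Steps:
H = 32 (H = -3 + 35 = 32)
E(x) = -72 - 8*x (E(x) = -8*(9 + x) = -72 - 8*x)
(H + E(q))**2 = (32 + (-72 - 8*(-11)))**2 = (32 + (-72 + 88))**2 = (32 + 16)**2 = 48**2 = 2304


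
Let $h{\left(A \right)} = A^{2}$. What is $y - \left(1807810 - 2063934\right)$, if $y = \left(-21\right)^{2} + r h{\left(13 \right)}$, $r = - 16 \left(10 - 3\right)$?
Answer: $237637$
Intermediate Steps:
$r = -112$ ($r = \left(-16\right) 7 = -112$)
$y = -18487$ ($y = \left(-21\right)^{2} - 112 \cdot 13^{2} = 441 - 18928 = -18487$)
$y - \left(1807810 - 2063934\right) = -18487 - \left(1807810 - 2063934\right) = -18487 - -256124 = -18487 + 256124 = 237637$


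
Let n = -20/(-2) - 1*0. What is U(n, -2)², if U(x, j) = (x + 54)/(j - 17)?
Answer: 4096/361 ≈ 11.346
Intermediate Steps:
n = 10 (n = -20*(-½) + 0 = 10 + 0 = 10)
U(x, j) = (54 + x)/(-17 + j)
U(n, -2)² = ((54 + 10)/(-17 - 2))² = (64/(-19))² = (-1/19*64)² = (-64/19)² = 4096/361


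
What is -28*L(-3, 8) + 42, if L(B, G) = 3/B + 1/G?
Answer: 133/2 ≈ 66.500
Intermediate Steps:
L(B, G) = 1/G + 3/B (L(B, G) = 3/B + 1/G = 1/G + 3/B)
-28*L(-3, 8) + 42 = -28*(1/8 + 3/(-3)) + 42 = -28*(1/8 + 3*(-1/3)) + 42 = -28*(1/8 - 1) + 42 = -28*(-7/8) + 42 = 49/2 + 42 = 133/2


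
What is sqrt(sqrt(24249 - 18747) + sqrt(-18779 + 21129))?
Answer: sqrt(sqrt(5502) + 5*sqrt(94)) ≈ 11.075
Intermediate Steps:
sqrt(sqrt(24249 - 18747) + sqrt(-18779 + 21129)) = sqrt(sqrt(5502) + sqrt(2350)) = sqrt(sqrt(5502) + 5*sqrt(94))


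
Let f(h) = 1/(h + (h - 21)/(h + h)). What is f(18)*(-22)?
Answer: -264/215 ≈ -1.2279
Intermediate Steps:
f(h) = 1/(h + (-21 + h)/(2*h)) (f(h) = 1/(h + (-21 + h)/((2*h))) = 1/(h + (-21 + h)*(1/(2*h))) = 1/(h + (-21 + h)/(2*h)))
f(18)*(-22) = (2*18/(-21 + 18 + 2*18**2))*(-22) = (2*18/(-21 + 18 + 2*324))*(-22) = (2*18/(-21 + 18 + 648))*(-22) = (2*18/645)*(-22) = (2*18*(1/645))*(-22) = (12/215)*(-22) = -264/215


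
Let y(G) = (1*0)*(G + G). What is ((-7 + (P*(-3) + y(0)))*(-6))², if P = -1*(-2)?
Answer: 6084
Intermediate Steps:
P = 2
y(G) = 0 (y(G) = 0*(2*G) = 0)
((-7 + (P*(-3) + y(0)))*(-6))² = ((-7 + (2*(-3) + 0))*(-6))² = ((-7 + (-6 + 0))*(-6))² = ((-7 - 6)*(-6))² = (-13*(-6))² = 78² = 6084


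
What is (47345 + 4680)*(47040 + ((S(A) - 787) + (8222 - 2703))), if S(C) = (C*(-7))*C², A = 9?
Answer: 2427954725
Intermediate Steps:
S(C) = -7*C³ (S(C) = (-7*C)*C² = -7*C³)
(47345 + 4680)*(47040 + ((S(A) - 787) + (8222 - 2703))) = (47345 + 4680)*(47040 + ((-7*9³ - 787) + (8222 - 2703))) = 52025*(47040 + ((-7*729 - 787) + 5519)) = 52025*(47040 + ((-5103 - 787) + 5519)) = 52025*(47040 + (-5890 + 5519)) = 52025*(47040 - 371) = 52025*46669 = 2427954725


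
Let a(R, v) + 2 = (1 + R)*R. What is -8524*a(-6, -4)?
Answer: -238672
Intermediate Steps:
a(R, v) = -2 + R*(1 + R) (a(R, v) = -2 + (1 + R)*R = -2 + R*(1 + R))
-8524*a(-6, -4) = -8524*(-2 - 6 + (-6)²) = -8524*(-2 - 6 + 36) = -8524*28 = -238672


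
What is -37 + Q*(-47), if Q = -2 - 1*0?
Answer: 57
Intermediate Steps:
Q = -2 (Q = -2 + 0 = -2)
-37 + Q*(-47) = -37 - 2*(-47) = -37 + 94 = 57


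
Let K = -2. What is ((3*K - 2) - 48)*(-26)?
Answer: 1456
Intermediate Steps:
((3*K - 2) - 48)*(-26) = ((3*(-2) - 2) - 48)*(-26) = ((-6 - 2) - 48)*(-26) = (-8 - 48)*(-26) = -56*(-26) = 1456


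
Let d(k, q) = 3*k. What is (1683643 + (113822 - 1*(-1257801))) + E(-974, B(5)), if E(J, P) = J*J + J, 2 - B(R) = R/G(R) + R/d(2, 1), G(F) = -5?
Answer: 4002968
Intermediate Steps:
B(R) = 2 + R/30 (B(R) = 2 - (R/(-5) + R/((3*2))) = 2 - (R*(-⅕) + R/6) = 2 - (-R/5 + R*(⅙)) = 2 - (-R/5 + R/6) = 2 - (-1)*R/30 = 2 + R/30)
E(J, P) = J + J² (E(J, P) = J² + J = J + J²)
(1683643 + (113822 - 1*(-1257801))) + E(-974, B(5)) = (1683643 + (113822 - 1*(-1257801))) - 974*(1 - 974) = (1683643 + (113822 + 1257801)) - 974*(-973) = (1683643 + 1371623) + 947702 = 3055266 + 947702 = 4002968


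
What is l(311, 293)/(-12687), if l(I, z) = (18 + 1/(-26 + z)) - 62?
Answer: 11747/3387429 ≈ 0.0034678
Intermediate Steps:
l(I, z) = -44 + 1/(-26 + z)
l(311, 293)/(-12687) = ((1145 - 44*293)/(-26 + 293))/(-12687) = ((1145 - 12892)/267)*(-1/12687) = ((1/267)*(-11747))*(-1/12687) = -11747/267*(-1/12687) = 11747/3387429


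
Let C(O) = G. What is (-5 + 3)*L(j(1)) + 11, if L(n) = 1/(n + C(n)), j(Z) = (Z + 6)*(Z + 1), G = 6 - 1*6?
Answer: 76/7 ≈ 10.857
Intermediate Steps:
G = 0 (G = 6 - 6 = 0)
C(O) = 0
j(Z) = (1 + Z)*(6 + Z) (j(Z) = (6 + Z)*(1 + Z) = (1 + Z)*(6 + Z))
L(n) = 1/n (L(n) = 1/(n + 0) = 1/n)
(-5 + 3)*L(j(1)) + 11 = (-5 + 3)/(6 + 1² + 7*1) + 11 = -2/(6 + 1 + 7) + 11 = -2/14 + 11 = -2*1/14 + 11 = -⅐ + 11 = 76/7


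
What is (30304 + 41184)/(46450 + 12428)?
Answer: 35744/29439 ≈ 1.2142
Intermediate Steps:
(30304 + 41184)/(46450 + 12428) = 71488/58878 = 71488*(1/58878) = 35744/29439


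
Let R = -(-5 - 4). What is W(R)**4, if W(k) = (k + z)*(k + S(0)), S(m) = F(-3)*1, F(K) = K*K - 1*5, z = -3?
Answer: 37015056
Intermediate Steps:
F(K) = -5 + K**2 (F(K) = K**2 - 5 = -5 + K**2)
R = 9 (R = -1*(-9) = 9)
S(m) = 4 (S(m) = (-5 + (-3)**2)*1 = (-5 + 9)*1 = 4*1 = 4)
W(k) = (-3 + k)*(4 + k) (W(k) = (k - 3)*(k + 4) = (-3 + k)*(4 + k))
W(R)**4 = (-12 + 9 + 9**2)**4 = (-12 + 9 + 81)**4 = 78**4 = 37015056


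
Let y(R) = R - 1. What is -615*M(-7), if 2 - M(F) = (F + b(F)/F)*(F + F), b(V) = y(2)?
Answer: 60270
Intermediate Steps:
y(R) = -1 + R
b(V) = 1 (b(V) = -1 + 2 = 1)
M(F) = 2 - 2*F*(F + 1/F) (M(F) = 2 - (F + 1/F)*(F + F) = 2 - (F + 1/F)*2*F = 2 - 2*F*(F + 1/F))
-615*M(-7) = -(-1230)*(-7)² = -(-1230)*49 = -615*(-98) = 60270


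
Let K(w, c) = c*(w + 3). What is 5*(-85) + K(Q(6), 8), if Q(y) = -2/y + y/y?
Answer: -1187/3 ≈ -395.67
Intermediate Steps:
Q(y) = 1 - 2/y (Q(y) = -2/y + 1 = 1 - 2/y)
K(w, c) = c*(3 + w)
5*(-85) + K(Q(6), 8) = 5*(-85) + 8*(3 + (-2 + 6)/6) = -425 + 8*(3 + (⅙)*4) = -425 + 8*(3 + ⅔) = -425 + 8*(11/3) = -425 + 88/3 = -1187/3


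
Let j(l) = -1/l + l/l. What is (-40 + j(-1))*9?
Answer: -342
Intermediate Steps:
j(l) = 1 - 1/l (j(l) = -1/l + 1 = 1 - 1/l)
(-40 + j(-1))*9 = (-40 + (-1 - 1)/(-1))*9 = (-40 - 1*(-2))*9 = (-40 + 2)*9 = -38*9 = -342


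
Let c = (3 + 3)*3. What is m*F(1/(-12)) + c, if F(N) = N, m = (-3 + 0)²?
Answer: 69/4 ≈ 17.250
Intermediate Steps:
m = 9 (m = (-3)² = 9)
c = 18 (c = 6*3 = 18)
m*F(1/(-12)) + c = 9/(-12) + 18 = 9*(-1/12) + 18 = -¾ + 18 = 69/4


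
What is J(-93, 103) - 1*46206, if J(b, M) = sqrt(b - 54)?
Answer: -46206 + 7*I*sqrt(3) ≈ -46206.0 + 12.124*I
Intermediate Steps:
J(b, M) = sqrt(-54 + b)
J(-93, 103) - 1*46206 = sqrt(-54 - 93) - 1*46206 = sqrt(-147) - 46206 = 7*I*sqrt(3) - 46206 = -46206 + 7*I*sqrt(3)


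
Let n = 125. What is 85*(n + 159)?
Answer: 24140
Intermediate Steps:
85*(n + 159) = 85*(125 + 159) = 85*284 = 24140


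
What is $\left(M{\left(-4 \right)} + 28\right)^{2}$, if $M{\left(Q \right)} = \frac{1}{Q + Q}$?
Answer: $\frac{49729}{64} \approx 777.02$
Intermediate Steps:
$M{\left(Q \right)} = \frac{1}{2 Q}$
$\left(M{\left(-4 \right)} + 28\right)^{2} = \left(\frac{1}{2 \left(-4\right)} + 28\right)^{2} = \left(\frac{1}{2} \left(- \frac{1}{4}\right) + 28\right)^{2} = \left(- \frac{1}{8} + 28\right)^{2} = \left(\frac{223}{8}\right)^{2} = \frac{49729}{64}$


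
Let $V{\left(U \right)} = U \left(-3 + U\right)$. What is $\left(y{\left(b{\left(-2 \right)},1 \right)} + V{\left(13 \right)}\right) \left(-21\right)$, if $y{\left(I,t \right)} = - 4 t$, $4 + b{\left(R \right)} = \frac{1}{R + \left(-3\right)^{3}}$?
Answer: $-2646$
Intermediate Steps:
$b{\left(R \right)} = -4 + \frac{1}{-27 + R}$ ($b{\left(R \right)} = -4 + \frac{1}{R + \left(-3\right)^{3}} = -4 + \frac{1}{R - 27} = -4 + \frac{1}{-27 + R}$)
$\left(y{\left(b{\left(-2 \right)},1 \right)} + V{\left(13 \right)}\right) \left(-21\right) = \left(\left(-4\right) 1 + 13 \left(-3 + 13\right)\right) \left(-21\right) = \left(-4 + 13 \cdot 10\right) \left(-21\right) = \left(-4 + 130\right) \left(-21\right) = 126 \left(-21\right) = -2646$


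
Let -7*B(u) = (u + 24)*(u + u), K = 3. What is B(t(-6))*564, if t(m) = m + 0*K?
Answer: 121824/7 ≈ 17403.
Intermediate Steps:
t(m) = m (t(m) = m + 0*3 = m + 0 = m)
B(u) = -2*u*(24 + u)/7 (B(u) = -(u + 24)*(u + u)/7 = -(24 + u)*2*u/7 = -2*u*(24 + u)/7)
B(t(-6))*564 = -2/7*(-6)*(24 - 6)*564 = -2/7*(-6)*18*564 = (216/7)*564 = 121824/7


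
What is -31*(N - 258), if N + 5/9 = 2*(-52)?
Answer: 101153/9 ≈ 11239.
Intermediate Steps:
N = -941/9 (N = -5/9 + 2*(-52) = -5/9 - 104 = -941/9 ≈ -104.56)
-31*(N - 258) = -31*(-941/9 - 258) = -31*(-3263/9) = 101153/9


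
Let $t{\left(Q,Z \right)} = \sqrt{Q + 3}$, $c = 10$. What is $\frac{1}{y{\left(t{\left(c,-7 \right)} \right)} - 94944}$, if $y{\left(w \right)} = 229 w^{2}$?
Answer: $- \frac{1}{91967} \approx -1.0873 \cdot 10^{-5}$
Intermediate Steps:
$t{\left(Q,Z \right)} = \sqrt{3 + Q}$
$\frac{1}{y{\left(t{\left(c,-7 \right)} \right)} - 94944} = \frac{1}{229 \left(\sqrt{3 + 10}\right)^{2} - 94944} = \frac{1}{229 \left(\sqrt{13}\right)^{2} - 94944} = \frac{1}{229 \cdot 13 - 94944} = \frac{1}{2977 - 94944} = \frac{1}{-91967} = - \frac{1}{91967}$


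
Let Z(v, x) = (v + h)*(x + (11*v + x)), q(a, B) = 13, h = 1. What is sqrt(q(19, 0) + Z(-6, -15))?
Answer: sqrt(493) ≈ 22.204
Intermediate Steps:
Z(v, x) = (1 + v)*(2*x + 11*v) (Z(v, x) = (v + 1)*(x + (11*v + x)) = (1 + v)*(x + (x + 11*v)) = (1 + v)*(2*x + 11*v))
sqrt(q(19, 0) + Z(-6, -15)) = sqrt(13 + (2*(-15) + 11*(-6) + 11*(-6)**2 + 2*(-6)*(-15))) = sqrt(13 + (-30 - 66 + 11*36 + 180)) = sqrt(13 + (-30 - 66 + 396 + 180)) = sqrt(13 + 480) = sqrt(493)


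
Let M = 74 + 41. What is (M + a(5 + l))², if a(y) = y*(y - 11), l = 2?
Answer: 7569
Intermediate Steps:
a(y) = y*(-11 + y)
M = 115
(M + a(5 + l))² = (115 + (5 + 2)*(-11 + (5 + 2)))² = (115 + 7*(-11 + 7))² = (115 + 7*(-4))² = (115 - 28)² = 87² = 7569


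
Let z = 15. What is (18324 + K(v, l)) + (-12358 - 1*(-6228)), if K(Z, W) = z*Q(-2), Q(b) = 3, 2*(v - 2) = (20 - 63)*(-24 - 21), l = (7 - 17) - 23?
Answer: 12239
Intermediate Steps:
l = -33 (l = -10 - 23 = -33)
v = 1939/2 (v = 2 + ((20 - 63)*(-24 - 21))/2 = 2 + (-43*(-45))/2 = 2 + (½)*1935 = 2 + 1935/2 = 1939/2 ≈ 969.50)
K(Z, W) = 45 (K(Z, W) = 15*3 = 45)
(18324 + K(v, l)) + (-12358 - 1*(-6228)) = (18324 + 45) + (-12358 - 1*(-6228)) = 18369 + (-12358 + 6228) = 18369 - 6130 = 12239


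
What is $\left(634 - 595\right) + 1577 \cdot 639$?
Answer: $1007742$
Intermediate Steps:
$\left(634 - 595\right) + 1577 \cdot 639 = \left(634 - 595\right) + 1007703 = 39 + 1007703 = 1007742$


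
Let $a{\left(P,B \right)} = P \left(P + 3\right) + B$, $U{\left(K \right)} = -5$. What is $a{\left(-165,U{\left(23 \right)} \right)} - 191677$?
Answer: $-164952$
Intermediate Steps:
$a{\left(P,B \right)} = B + P \left(3 + P\right)$ ($a{\left(P,B \right)} = P \left(3 + P\right) + B = B + P \left(3 + P\right)$)
$a{\left(-165,U{\left(23 \right)} \right)} - 191677 = \left(-5 + \left(-165\right)^{2} + 3 \left(-165\right)\right) - 191677 = \left(-5 + 27225 - 495\right) - 191677 = 26725 - 191677 = -164952$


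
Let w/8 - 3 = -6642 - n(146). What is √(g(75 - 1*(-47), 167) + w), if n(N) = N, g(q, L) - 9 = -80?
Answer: 9*I*√671 ≈ 233.13*I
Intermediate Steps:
g(q, L) = -71 (g(q, L) = 9 - 80 = -71)
w = -54280 (w = 24 + 8*(-6642 - 1*146) = 24 + 8*(-6642 - 146) = 24 + 8*(-6788) = 24 - 54304 = -54280)
√(g(75 - 1*(-47), 167) + w) = √(-71 - 54280) = √(-54351) = 9*I*√671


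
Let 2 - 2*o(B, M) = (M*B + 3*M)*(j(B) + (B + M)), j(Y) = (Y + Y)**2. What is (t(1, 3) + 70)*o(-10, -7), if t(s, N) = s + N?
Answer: -694305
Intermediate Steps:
j(Y) = 4*Y**2 (j(Y) = (2*Y)**2 = 4*Y**2)
o(B, M) = 1 - (3*M + B*M)*(B + M + 4*B**2)/2 (o(B, M) = 1 - (M*B + 3*M)*(4*B**2 + (B + M))/2 = 1 - (B*M + 3*M)*(B + M + 4*B**2)/2 = 1 - (3*M + B*M)*(B + M + 4*B**2)/2)
t(s, N) = N + s
(t(1, 3) + 70)*o(-10, -7) = ((3 + 1) + 70)*(1 - 3/2*(-7)**2 - 2*(-7)*(-10)**3 - 13/2*(-7)*(-10)**2 - 3/2*(-10)*(-7) - 1/2*(-10)*(-7)**2) = (4 + 70)*(1 - 3/2*49 - 2*(-7)*(-1000) - 13/2*(-7)*100 - 105 - 1/2*(-10)*49) = 74*(1 - 147/2 - 14000 + 4550 - 105 + 245) = 74*(-18765/2) = -694305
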